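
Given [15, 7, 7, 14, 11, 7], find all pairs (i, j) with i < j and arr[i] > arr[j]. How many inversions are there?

Finding inversions in [15, 7, 7, 14, 11, 7]:

(0, 1): arr[0]=15 > arr[1]=7
(0, 2): arr[0]=15 > arr[2]=7
(0, 3): arr[0]=15 > arr[3]=14
(0, 4): arr[0]=15 > arr[4]=11
(0, 5): arr[0]=15 > arr[5]=7
(3, 4): arr[3]=14 > arr[4]=11
(3, 5): arr[3]=14 > arr[5]=7
(4, 5): arr[4]=11 > arr[5]=7

Total inversions: 8

The array has 8 inversion(s): (0,1), (0,2), (0,3), (0,4), (0,5), (3,4), (3,5), (4,5). Each pair (i,j) satisfies i < j and arr[i] > arr[j].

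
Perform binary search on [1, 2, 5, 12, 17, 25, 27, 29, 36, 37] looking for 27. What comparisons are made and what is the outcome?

Binary search for 27 in [1, 2, 5, 12, 17, 25, 27, 29, 36, 37]:

lo=0, hi=9, mid=4, arr[mid]=17 -> 17 < 27, search right half
lo=5, hi=9, mid=7, arr[mid]=29 -> 29 > 27, search left half
lo=5, hi=6, mid=5, arr[mid]=25 -> 25 < 27, search right half
lo=6, hi=6, mid=6, arr[mid]=27 -> Found target at index 6!

Binary search finds 27 at index 6 after 4 comparisons. The search repeatedly halves the search space by comparing with the middle element.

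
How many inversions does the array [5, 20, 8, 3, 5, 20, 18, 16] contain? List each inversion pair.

Finding inversions in [5, 20, 8, 3, 5, 20, 18, 16]:

(0, 3): arr[0]=5 > arr[3]=3
(1, 2): arr[1]=20 > arr[2]=8
(1, 3): arr[1]=20 > arr[3]=3
(1, 4): arr[1]=20 > arr[4]=5
(1, 6): arr[1]=20 > arr[6]=18
(1, 7): arr[1]=20 > arr[7]=16
(2, 3): arr[2]=8 > arr[3]=3
(2, 4): arr[2]=8 > arr[4]=5
(5, 6): arr[5]=20 > arr[6]=18
(5, 7): arr[5]=20 > arr[7]=16
(6, 7): arr[6]=18 > arr[7]=16

Total inversions: 11

The array has 11 inversion(s): (0,3), (1,2), (1,3), (1,4), (1,6), (1,7), (2,3), (2,4), (5,6), (5,7), (6,7). Each pair (i,j) satisfies i < j and arr[i] > arr[j].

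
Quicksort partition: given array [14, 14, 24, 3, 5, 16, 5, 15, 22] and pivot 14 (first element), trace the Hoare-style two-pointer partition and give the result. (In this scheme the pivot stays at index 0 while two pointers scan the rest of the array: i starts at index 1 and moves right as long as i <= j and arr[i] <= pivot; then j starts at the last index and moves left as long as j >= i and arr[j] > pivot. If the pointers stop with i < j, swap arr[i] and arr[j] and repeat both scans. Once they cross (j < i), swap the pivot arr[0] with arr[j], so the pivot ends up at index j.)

Hoare-style two-pointer partition with pivot = 14:

Initial array: [14, 14, 24, 3, 5, 16, 5, 15, 22]

Pointers start at i = 1, j = 8.
i stops at index 2 (arr[2]=24 > 14), j stops at index 6 (arr[6]=5 <= 14): swap arr[2] and arr[6], array becomes [14, 14, 5, 3, 5, 16, 24, 15, 22]
i ends at 5, j ends at 4: the pointers have crossed (j < i), so scanning stops.

Swap pivot arr[0] with arr[4] to place pivot at position 4: [5, 14, 5, 3, 14, 16, 24, 15, 22]
Pivot position: 4

After partitioning with pivot 14, the array becomes [5, 14, 5, 3, 14, 16, 24, 15, 22]. The pivot is placed at index 4. All elements to the left of the pivot are <= 14, and all elements to the right are > 14.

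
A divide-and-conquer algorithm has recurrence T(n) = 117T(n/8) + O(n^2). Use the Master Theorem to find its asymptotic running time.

Master Theorem for T(n) = 117T(n/8) + O(n^2):

a = 117, b = 8, c = 2
log_b(a) = log_8(117) = 2.2901

Case 1: c = 2 < log_8(117) = 2.2901
T(n) = O(n^(log_8 117))

For T(n) = 117T(n/8) + O(n^2): log_8(117) = 2.2901. This is Case 1 of the Master Theorem (c < log_b(a), work dominated by leaves), giving O(n^(log_8 117)).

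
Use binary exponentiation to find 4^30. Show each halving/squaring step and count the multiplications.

Computing 4^30 by squaring (build up from 4^1; each line after the first costs one multiplication):

4^1 = 4
4^2 = (4^1)^2 = 4^2 = 16
4^3 = 4 * 4^2 = 4 * 16 = 64
4^6 = (4^3)^2 = 64^2 = 4096
4^7 = 4 * 4^6 = 4 * 4096 = 16384
4^14 = (4^7)^2 = 16384^2 = 268435456
4^15 = 4 * 4^14 = 4 * 268435456 = 1073741824
4^30 = (4^15)^2 = 1073741824^2 = 1152921504606846976

Result: 1152921504606846976
Multiplications needed: 7 (7 lines after 4^1)

4^30 = 1152921504606846976. Using exponentiation by squaring, this requires 7 multiplications. The key idea: if the exponent is even, square the half-power; if odd, multiply by the base once.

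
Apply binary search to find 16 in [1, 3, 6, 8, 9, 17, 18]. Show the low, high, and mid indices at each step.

Binary search for 16 in [1, 3, 6, 8, 9, 17, 18]:

lo=0, hi=6, mid=3, arr[mid]=8 -> 8 < 16, search right half
lo=4, hi=6, mid=5, arr[mid]=17 -> 17 > 16, search left half
lo=4, hi=4, mid=4, arr[mid]=9 -> 9 < 16, search right half
lo=5 > hi=4, target 16 not found

Binary search determines that 16 is not in the array after 3 comparisons. The search space was exhausted without finding the target.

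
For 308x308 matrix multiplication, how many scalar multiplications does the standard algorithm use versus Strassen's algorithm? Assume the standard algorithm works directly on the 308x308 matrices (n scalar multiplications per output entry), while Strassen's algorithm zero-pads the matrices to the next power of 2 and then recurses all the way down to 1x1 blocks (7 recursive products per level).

Matrix multiplication for 308x308 matrices:

Strassen's algorithm requires power-of-2 dimensions. Pad 308x308 to 512x512 (next power of 2).

Standard algorithm: 308^3 = 29218112 multiplications
Strassen's algorithm: 7^(log2(512)) = 7^9 = 40353607 multiplications
Difference: 29218112 - 40353607 = -11135495 (Strassen uses MORE here due to padding overhead — for small or just-over-power-of-2 n, padding can outweigh the per-level savings)

Standard: 29218112 multiplications (308^3). Strassen: 40353607 multiplications (7^9, after padding to 512x512). Strassen reduces 8 recursive multiplications to 7 at each level.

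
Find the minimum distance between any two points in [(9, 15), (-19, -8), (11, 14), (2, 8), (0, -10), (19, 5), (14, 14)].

Computing all pairwise distances among 7 points:

d((9, 15), (-19, -8)) = 36.2353
d((9, 15), (11, 14)) = 2.2361 <-- minimum
d((9, 15), (2, 8)) = 9.8995
d((9, 15), (0, -10)) = 26.5707
d((9, 15), (19, 5)) = 14.1421
d((9, 15), (14, 14)) = 5.099
d((-19, -8), (11, 14)) = 37.2022
d((-19, -8), (2, 8)) = 26.4008
d((-19, -8), (0, -10)) = 19.105
d((-19, -8), (19, 5)) = 40.1622
d((-19, -8), (14, 14)) = 39.6611
d((11, 14), (2, 8)) = 10.8167
d((11, 14), (0, -10)) = 26.4008
d((11, 14), (19, 5)) = 12.0416
d((11, 14), (14, 14)) = 3.0
d((2, 8), (0, -10)) = 18.1108
d((2, 8), (19, 5)) = 17.2627
d((2, 8), (14, 14)) = 13.4164
d((0, -10), (19, 5)) = 24.2074
d((0, -10), (14, 14)) = 27.7849
d((19, 5), (14, 14)) = 10.2956

Closest pair: (9, 15) and (11, 14) with distance 2.2361

The closest pair is (9, 15) and (11, 14) with Euclidean distance 2.2361. For 7 points, brute-force pairwise comparison is shown above. For large n, the divide-and-conquer algorithm (sort by x, recurse on halves, check the dividing strip) achieves O(n log n).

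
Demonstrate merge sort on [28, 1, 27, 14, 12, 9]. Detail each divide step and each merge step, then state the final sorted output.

Merge sort trace:

Split: [28, 1, 27, 14, 12, 9] -> [28, 1, 27] and [14, 12, 9]
  Split: [28, 1, 27] -> [28] and [1, 27]
    Split: [1, 27] -> [1] and [27]
    Merge: [1] + [27] -> [1, 27]
  Merge: [28] + [1, 27] -> [1, 27, 28]
  Split: [14, 12, 9] -> [14] and [12, 9]
    Split: [12, 9] -> [12] and [9]
    Merge: [12] + [9] -> [9, 12]
  Merge: [14] + [9, 12] -> [9, 12, 14]
Merge: [1, 27, 28] + [9, 12, 14] -> [1, 9, 12, 14, 27, 28]

Final sorted array: [1, 9, 12, 14, 27, 28]

The merge sort proceeds by recursively splitting the array and merging sorted halves.
After all merges, the sorted array is [1, 9, 12, 14, 27, 28].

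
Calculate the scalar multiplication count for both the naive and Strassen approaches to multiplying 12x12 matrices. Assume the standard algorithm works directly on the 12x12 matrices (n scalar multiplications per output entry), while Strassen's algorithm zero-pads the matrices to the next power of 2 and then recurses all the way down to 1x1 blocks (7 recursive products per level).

Matrix multiplication for 12x12 matrices:

Strassen's algorithm requires power-of-2 dimensions. Pad 12x12 to 16x16 (next power of 2).

Standard algorithm: 12^3 = 1728 multiplications
Strassen's algorithm: 7^(log2(16)) = 7^4 = 2401 multiplications
Difference: 1728 - 2401 = -673 (Strassen uses MORE here due to padding overhead — for small or just-over-power-of-2 n, padding can outweigh the per-level savings)

Standard: 1728 multiplications (12^3). Strassen: 2401 multiplications (7^4, after padding to 16x16). Strassen reduces 8 recursive multiplications to 7 at each level.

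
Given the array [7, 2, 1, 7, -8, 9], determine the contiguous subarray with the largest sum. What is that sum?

Using Kadane's algorithm on [7, 2, 1, 7, -8, 9]:

Scanning through the array:
Position 1 (value 2): max_ending_here = 9, max_so_far = 9
Position 2 (value 1): max_ending_here = 10, max_so_far = 10
Position 3 (value 7): max_ending_here = 17, max_so_far = 17
Position 4 (value -8): max_ending_here = 9, max_so_far = 17
Position 5 (value 9): max_ending_here = 18, max_so_far = 18

Maximum subarray: [7, 2, 1, 7, -8, 9]
Maximum sum: 18

The maximum subarray is [7, 2, 1, 7, -8, 9] with sum 18. This subarray runs from index 0 to index 5.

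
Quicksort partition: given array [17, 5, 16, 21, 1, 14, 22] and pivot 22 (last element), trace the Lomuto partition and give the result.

Lomuto partition with pivot = 22:

Initial array: [17, 5, 16, 21, 1, 14, 22]

arr[0]=17 <= 22: swap with position 0, array becomes [17, 5, 16, 21, 1, 14, 22]
arr[1]=5 <= 22: swap with position 1, array becomes [17, 5, 16, 21, 1, 14, 22]
arr[2]=16 <= 22: swap with position 2, array becomes [17, 5, 16, 21, 1, 14, 22]
arr[3]=21 <= 22: swap with position 3, array becomes [17, 5, 16, 21, 1, 14, 22]
arr[4]=1 <= 22: swap with position 4, array becomes [17, 5, 16, 21, 1, 14, 22]
arr[5]=14 <= 22: swap with position 5, array becomes [17, 5, 16, 21, 1, 14, 22]

Place pivot at position 6: [17, 5, 16, 21, 1, 14, 22]
Pivot position: 6

After partitioning with pivot 22, the array becomes [17, 5, 16, 21, 1, 14, 22]. The pivot is placed at index 6. All elements to the left of the pivot are <= 22, and all elements to the right are > 22.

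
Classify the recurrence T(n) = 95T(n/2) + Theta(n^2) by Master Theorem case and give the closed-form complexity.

Master Theorem for T(n) = 95T(n/2) + O(n^2):

a = 95, b = 2, c = 2
log_b(a) = log_2(95) = 6.5699

Case 1: c = 2 < log_2(95) = 6.5699
T(n) = O(n^(log_2 95))

For T(n) = 95T(n/2) + O(n^2): log_2(95) = 6.5699. This is Case 1 of the Master Theorem (c < log_b(a), work dominated by leaves), giving O(n^(log_2 95)).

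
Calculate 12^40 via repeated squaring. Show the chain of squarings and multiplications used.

Computing 12^40 by squaring (build up from 12^1; each line after the first costs one multiplication):

12^1 = 12
12^2 = (12^1)^2 = 12^2 = 144
12^4 = (12^2)^2 = 144^2 = 20736
12^5 = 12 * 12^4 = 12 * 20736 = 248832
12^10 = (12^5)^2 = 248832^2 = 61917364224
12^20 = (12^10)^2 = 61917364224^2 = 3833759992447475122176
12^40 = (12^20)^2 = 3833759992447475122176^2 = 14697715679690864505827555550150426126974976

Result: 14697715679690864505827555550150426126974976
Multiplications needed: 6 (6 lines after 12^1)

12^40 = 14697715679690864505827555550150426126974976. Using exponentiation by squaring, this requires 6 multiplications. The key idea: if the exponent is even, square the half-power; if odd, multiply by the base once.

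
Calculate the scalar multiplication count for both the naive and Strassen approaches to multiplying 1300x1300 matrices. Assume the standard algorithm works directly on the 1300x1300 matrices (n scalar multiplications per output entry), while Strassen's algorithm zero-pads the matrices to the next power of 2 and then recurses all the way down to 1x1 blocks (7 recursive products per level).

Matrix multiplication for 1300x1300 matrices:

Strassen's algorithm requires power-of-2 dimensions. Pad 1300x1300 to 2048x2048 (next power of 2).

Standard algorithm: 1300^3 = 2197000000 multiplications
Strassen's algorithm: 7^(log2(2048)) = 7^11 = 1977326743 multiplications
Savings: 2197000000 - 1977326743 = 219673257 multiplications

Standard: 2197000000 multiplications (1300^3). Strassen: 1977326743 multiplications (7^11, after padding to 2048x2048). Strassen reduces 8 recursive multiplications to 7 at each level.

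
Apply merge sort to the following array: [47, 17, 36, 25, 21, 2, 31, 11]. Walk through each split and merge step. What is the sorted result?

Merge sort trace:

Split: [47, 17, 36, 25, 21, 2, 31, 11] -> [47, 17, 36, 25] and [21, 2, 31, 11]
  Split: [47, 17, 36, 25] -> [47, 17] and [36, 25]
    Split: [47, 17] -> [47] and [17]
    Merge: [47] + [17] -> [17, 47]
    Split: [36, 25] -> [36] and [25]
    Merge: [36] + [25] -> [25, 36]
  Merge: [17, 47] + [25, 36] -> [17, 25, 36, 47]
  Split: [21, 2, 31, 11] -> [21, 2] and [31, 11]
    Split: [21, 2] -> [21] and [2]
    Merge: [21] + [2] -> [2, 21]
    Split: [31, 11] -> [31] and [11]
    Merge: [31] + [11] -> [11, 31]
  Merge: [2, 21] + [11, 31] -> [2, 11, 21, 31]
Merge: [17, 25, 36, 47] + [2, 11, 21, 31] -> [2, 11, 17, 21, 25, 31, 36, 47]

Final sorted array: [2, 11, 17, 21, 25, 31, 36, 47]

The merge sort proceeds by recursively splitting the array and merging sorted halves.
After all merges, the sorted array is [2, 11, 17, 21, 25, 31, 36, 47].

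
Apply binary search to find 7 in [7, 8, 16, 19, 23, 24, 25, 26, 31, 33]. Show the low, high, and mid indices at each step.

Binary search for 7 in [7, 8, 16, 19, 23, 24, 25, 26, 31, 33]:

lo=0, hi=9, mid=4, arr[mid]=23 -> 23 > 7, search left half
lo=0, hi=3, mid=1, arr[mid]=8 -> 8 > 7, search left half
lo=0, hi=0, mid=0, arr[mid]=7 -> Found target at index 0!

Binary search finds 7 at index 0 after 3 comparisons. The search repeatedly halves the search space by comparing with the middle element.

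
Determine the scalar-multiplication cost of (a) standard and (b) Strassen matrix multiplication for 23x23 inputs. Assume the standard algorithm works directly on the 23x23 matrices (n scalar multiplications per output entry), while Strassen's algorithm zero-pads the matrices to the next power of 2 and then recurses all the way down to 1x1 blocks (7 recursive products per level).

Matrix multiplication for 23x23 matrices:

Strassen's algorithm requires power-of-2 dimensions. Pad 23x23 to 32x32 (next power of 2).

Standard algorithm: 23^3 = 12167 multiplications
Strassen's algorithm: 7^(log2(32)) = 7^5 = 16807 multiplications
Difference: 12167 - 16807 = -4640 (Strassen uses MORE here due to padding overhead — for small or just-over-power-of-2 n, padding can outweigh the per-level savings)

Standard: 12167 multiplications (23^3). Strassen: 16807 multiplications (7^5, after padding to 32x32). Strassen reduces 8 recursive multiplications to 7 at each level.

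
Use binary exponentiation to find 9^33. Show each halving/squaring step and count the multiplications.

Computing 9^33 by squaring (build up from 9^1; each line after the first costs one multiplication):

9^1 = 9
9^2 = (9^1)^2 = 9^2 = 81
9^4 = (9^2)^2 = 81^2 = 6561
9^8 = (9^4)^2 = 6561^2 = 43046721
9^16 = (9^8)^2 = 43046721^2 = 1853020188851841
9^32 = (9^16)^2 = 1853020188851841^2 = 3433683820292512484657849089281
9^33 = 9 * 9^32 = 9 * 3433683820292512484657849089281 = 30903154382632612361920641803529

Result: 30903154382632612361920641803529
Multiplications needed: 6 (6 lines after 9^1)

9^33 = 30903154382632612361920641803529. Using exponentiation by squaring, this requires 6 multiplications. The key idea: if the exponent is even, square the half-power; if odd, multiply by the base once.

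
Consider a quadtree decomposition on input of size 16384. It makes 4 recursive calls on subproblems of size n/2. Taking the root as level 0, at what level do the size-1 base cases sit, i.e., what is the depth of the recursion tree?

For divide and conquer with division factor 2:

Problem sizes at each level:
Level 0: 16384
Level 1: 8192
Level 2: 4096
Level 3: 2048
Level 4: 1024
Level 5: 512
Level 6: 256
Level 7: 128
Level 8: 64
Level 9: 32
Level 10: 16
Level 11: 8
Level 12: 4
Level 13: 2
Level 14: 1

The root is level 0 and the size-1 base case is level 14 (the tree spans levels 0 through 14, i.e. 15 levels counting the root), so the depth is the number of divisions: log_2(16384) = 14

The recursion tree depth is log_2(16384) = 14. At each level, the problem size is divided by 2, so it takes 14 divisions to reduce to a base case of size 1. The algorithm makes 4 recursive calls at each level.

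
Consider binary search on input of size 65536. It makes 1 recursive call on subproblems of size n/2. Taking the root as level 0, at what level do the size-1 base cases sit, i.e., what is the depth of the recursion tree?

For divide and conquer with division factor 2:

Problem sizes at each level:
Level 0: 65536
Level 1: 32768
Level 2: 16384
Level 3: 8192
Level 4: 4096
Level 5: 2048
Level 6: 1024
Level 7: 512
Level 8: 256
Level 9: 128
Level 10: 64
Level 11: 32
Level 12: 16
Level 13: 8
Level 14: 4
Level 15: 2
Level 16: 1

The root is level 0 and the size-1 base case is level 16 (the tree spans levels 0 through 16, i.e. 17 levels counting the root), so the depth is the number of divisions: log_2(65536) = 16

The recursion tree depth is log_2(65536) = 16. At each level, the problem size is divided by 2, so it takes 16 divisions to reduce to a base case of size 1. The algorithm makes 1 recursive call at each level.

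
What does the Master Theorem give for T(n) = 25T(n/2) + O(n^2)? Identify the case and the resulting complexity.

Master Theorem for T(n) = 25T(n/2) + O(n^2):

a = 25, b = 2, c = 2
log_b(a) = log_2(25) = 4.6439

Case 1: c = 2 < log_2(25) = 4.6439
T(n) = O(n^(log_2 25))

For T(n) = 25T(n/2) + O(n^2): log_2(25) = 4.6439. This is Case 1 of the Master Theorem (c < log_b(a), work dominated by leaves), giving O(n^(log_2 25)).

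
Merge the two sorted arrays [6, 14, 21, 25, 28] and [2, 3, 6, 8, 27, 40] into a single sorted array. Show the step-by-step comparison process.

Merging process:

Compare 6 vs 2: take 2 from right. Merged: [2]
Compare 6 vs 3: take 3 from right. Merged: [2, 3]
Compare 6 vs 6: take 6 from left. Merged: [2, 3, 6]
Compare 14 vs 6: take 6 from right. Merged: [2, 3, 6, 6]
Compare 14 vs 8: take 8 from right. Merged: [2, 3, 6, 6, 8]
Compare 14 vs 27: take 14 from left. Merged: [2, 3, 6, 6, 8, 14]
Compare 21 vs 27: take 21 from left. Merged: [2, 3, 6, 6, 8, 14, 21]
Compare 25 vs 27: take 25 from left. Merged: [2, 3, 6, 6, 8, 14, 21, 25]
Compare 28 vs 27: take 27 from right. Merged: [2, 3, 6, 6, 8, 14, 21, 25, 27]
Compare 28 vs 40: take 28 from left. Merged: [2, 3, 6, 6, 8, 14, 21, 25, 27, 28]
Append remaining from right: [40]. Merged: [2, 3, 6, 6, 8, 14, 21, 25, 27, 28, 40]

Final merged array: [2, 3, 6, 6, 8, 14, 21, 25, 27, 28, 40]
Total comparisons: 10

The merged array is [2, 3, 6, 6, 8, 14, 21, 25, 27, 28, 40], requiring 10 comparisons. The merge step runs in O(n) time where n is the total number of elements.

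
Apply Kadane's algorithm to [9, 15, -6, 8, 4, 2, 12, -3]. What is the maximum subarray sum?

Using Kadane's algorithm on [9, 15, -6, 8, 4, 2, 12, -3]:

Scanning through the array:
Position 1 (value 15): max_ending_here = 24, max_so_far = 24
Position 2 (value -6): max_ending_here = 18, max_so_far = 24
Position 3 (value 8): max_ending_here = 26, max_so_far = 26
Position 4 (value 4): max_ending_here = 30, max_so_far = 30
Position 5 (value 2): max_ending_here = 32, max_so_far = 32
Position 6 (value 12): max_ending_here = 44, max_so_far = 44
Position 7 (value -3): max_ending_here = 41, max_so_far = 44

Maximum subarray: [9, 15, -6, 8, 4, 2, 12]
Maximum sum: 44

The maximum subarray is [9, 15, -6, 8, 4, 2, 12] with sum 44. This subarray runs from index 0 to index 6.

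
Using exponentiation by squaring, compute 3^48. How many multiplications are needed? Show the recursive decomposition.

Computing 3^48 by squaring (build up from 3^1; each line after the first costs one multiplication):

3^1 = 3
3^2 = (3^1)^2 = 3^2 = 9
3^3 = 3 * 3^2 = 3 * 9 = 27
3^6 = (3^3)^2 = 27^2 = 729
3^12 = (3^6)^2 = 729^2 = 531441
3^24 = (3^12)^2 = 531441^2 = 282429536481
3^48 = (3^24)^2 = 282429536481^2 = 79766443076872509863361

Result: 79766443076872509863361
Multiplications needed: 6 (6 lines after 3^1)

3^48 = 79766443076872509863361. Using exponentiation by squaring, this requires 6 multiplications. The key idea: if the exponent is even, square the half-power; if odd, multiply by the base once.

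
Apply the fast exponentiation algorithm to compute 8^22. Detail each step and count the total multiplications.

Computing 8^22 by squaring (build up from 8^1; each line after the first costs one multiplication):

8^1 = 8
8^2 = (8^1)^2 = 8^2 = 64
8^4 = (8^2)^2 = 64^2 = 4096
8^5 = 8 * 8^4 = 8 * 4096 = 32768
8^10 = (8^5)^2 = 32768^2 = 1073741824
8^11 = 8 * 8^10 = 8 * 1073741824 = 8589934592
8^22 = (8^11)^2 = 8589934592^2 = 73786976294838206464

Result: 73786976294838206464
Multiplications needed: 6 (6 lines after 8^1)

8^22 = 73786976294838206464. Using exponentiation by squaring, this requires 6 multiplications. The key idea: if the exponent is even, square the half-power; if odd, multiply by the base once.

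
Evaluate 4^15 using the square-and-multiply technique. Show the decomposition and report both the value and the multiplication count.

Computing 4^15 by squaring (build up from 4^1; each line after the first costs one multiplication):

4^1 = 4
4^2 = (4^1)^2 = 4^2 = 16
4^3 = 4 * 4^2 = 4 * 16 = 64
4^6 = (4^3)^2 = 64^2 = 4096
4^7 = 4 * 4^6 = 4 * 4096 = 16384
4^14 = (4^7)^2 = 16384^2 = 268435456
4^15 = 4 * 4^14 = 4 * 268435456 = 1073741824

Result: 1073741824
Multiplications needed: 6 (6 lines after 4^1)

4^15 = 1073741824. Using exponentiation by squaring, this requires 6 multiplications. The key idea: if the exponent is even, square the half-power; if odd, multiply by the base once.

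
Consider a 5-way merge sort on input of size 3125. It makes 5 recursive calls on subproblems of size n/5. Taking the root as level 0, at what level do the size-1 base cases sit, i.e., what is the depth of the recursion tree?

For divide and conquer with division factor 5:

Problem sizes at each level:
Level 0: 3125
Level 1: 625
Level 2: 125
Level 3: 25
Level 4: 5
Level 5: 1

The root is level 0 and the size-1 base case is level 5 (the tree spans levels 0 through 5, i.e. 6 levels counting the root), so the depth is the number of divisions: log_5(3125) = 5

The recursion tree depth is log_5(3125) = 5. At each level, the problem size is divided by 5, so it takes 5 divisions to reduce to a base case of size 1. The algorithm makes 5 recursive calls at each level.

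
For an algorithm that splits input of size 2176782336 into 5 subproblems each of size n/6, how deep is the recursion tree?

For divide and conquer with division factor 6:

Problem sizes at each level:
Level 0: 2176782336
Level 1: 362797056
Level 2: 60466176
Level 3: 10077696
Level 4: 1679616
Level 5: 279936
Level 6: 46656
Level 7: 7776
Level 8: 1296
Level 9: 216
Level 10: 36
Level 11: 6
Level 12: 1

The root is level 0 and the size-1 base case is level 12 (the tree spans levels 0 through 12, i.e. 13 levels counting the root), so the depth is the number of divisions: log_6(2176782336) = 12

The recursion tree depth is log_6(2176782336) = 12. At each level, the problem size is divided by 6, so it takes 12 divisions to reduce to a base case of size 1. The algorithm makes 5 recursive calls at each level.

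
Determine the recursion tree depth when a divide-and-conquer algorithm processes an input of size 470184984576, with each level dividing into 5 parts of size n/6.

For divide and conquer with division factor 6:

Problem sizes at each level:
Level 0: 470184984576
Level 1: 78364164096
Level 2: 13060694016
Level 3: 2176782336
Level 4: 362797056
Level 5: 60466176
Level 6: 10077696
Level 7: 1679616
Level 8: 279936
Level 9: 46656
Level 10: 7776
Level 11: 1296
Level 12: 216
Level 13: 36
Level 14: 6
Level 15: 1

The root is level 0 and the size-1 base case is level 15 (the tree spans levels 0 through 15, i.e. 16 levels counting the root), so the depth is the number of divisions: log_6(470184984576) = 15

The recursion tree depth is log_6(470184984576) = 15. At each level, the problem size is divided by 6, so it takes 15 divisions to reduce to a base case of size 1. The algorithm makes 5 recursive calls at each level.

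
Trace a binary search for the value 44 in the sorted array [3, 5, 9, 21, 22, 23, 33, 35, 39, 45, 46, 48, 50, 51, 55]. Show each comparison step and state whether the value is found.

Binary search for 44 in [3, 5, 9, 21, 22, 23, 33, 35, 39, 45, 46, 48, 50, 51, 55]:

lo=0, hi=14, mid=7, arr[mid]=35 -> 35 < 44, search right half
lo=8, hi=14, mid=11, arr[mid]=48 -> 48 > 44, search left half
lo=8, hi=10, mid=9, arr[mid]=45 -> 45 > 44, search left half
lo=8, hi=8, mid=8, arr[mid]=39 -> 39 < 44, search right half
lo=9 > hi=8, target 44 not found

Binary search determines that 44 is not in the array after 4 comparisons. The search space was exhausted without finding the target.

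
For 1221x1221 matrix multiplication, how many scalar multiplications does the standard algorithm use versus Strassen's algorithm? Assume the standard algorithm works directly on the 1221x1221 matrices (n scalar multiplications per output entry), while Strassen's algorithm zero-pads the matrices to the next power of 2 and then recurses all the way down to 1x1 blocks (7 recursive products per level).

Matrix multiplication for 1221x1221 matrices:

Strassen's algorithm requires power-of-2 dimensions. Pad 1221x1221 to 2048x2048 (next power of 2).

Standard algorithm: 1221^3 = 1820316861 multiplications
Strassen's algorithm: 7^(log2(2048)) = 7^11 = 1977326743 multiplications
Difference: 1820316861 - 1977326743 = -157009882 (Strassen uses MORE here due to padding overhead — for small or just-over-power-of-2 n, padding can outweigh the per-level savings)

Standard: 1820316861 multiplications (1221^3). Strassen: 1977326743 multiplications (7^11, after padding to 2048x2048). Strassen reduces 8 recursive multiplications to 7 at each level.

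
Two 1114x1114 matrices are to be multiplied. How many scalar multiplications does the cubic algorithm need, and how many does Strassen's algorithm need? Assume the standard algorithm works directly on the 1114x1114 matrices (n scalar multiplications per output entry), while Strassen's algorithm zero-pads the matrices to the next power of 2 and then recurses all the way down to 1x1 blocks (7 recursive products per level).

Matrix multiplication for 1114x1114 matrices:

Strassen's algorithm requires power-of-2 dimensions. Pad 1114x1114 to 2048x2048 (next power of 2).

Standard algorithm: 1114^3 = 1382469544 multiplications
Strassen's algorithm: 7^(log2(2048)) = 7^11 = 1977326743 multiplications
Difference: 1382469544 - 1977326743 = -594857199 (Strassen uses MORE here due to padding overhead — for small or just-over-power-of-2 n, padding can outweigh the per-level savings)

Standard: 1382469544 multiplications (1114^3). Strassen: 1977326743 multiplications (7^11, after padding to 2048x2048). Strassen reduces 8 recursive multiplications to 7 at each level.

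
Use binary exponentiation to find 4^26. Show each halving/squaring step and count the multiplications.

Computing 4^26 by squaring (build up from 4^1; each line after the first costs one multiplication):

4^1 = 4
4^2 = (4^1)^2 = 4^2 = 16
4^3 = 4 * 4^2 = 4 * 16 = 64
4^6 = (4^3)^2 = 64^2 = 4096
4^12 = (4^6)^2 = 4096^2 = 16777216
4^13 = 4 * 4^12 = 4 * 16777216 = 67108864
4^26 = (4^13)^2 = 67108864^2 = 4503599627370496

Result: 4503599627370496
Multiplications needed: 6 (6 lines after 4^1)

4^26 = 4503599627370496. Using exponentiation by squaring, this requires 6 multiplications. The key idea: if the exponent is even, square the half-power; if odd, multiply by the base once.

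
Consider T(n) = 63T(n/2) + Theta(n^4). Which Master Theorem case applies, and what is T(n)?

Master Theorem for T(n) = 63T(n/2) + O(n^4):

a = 63, b = 2, c = 4
log_b(a) = log_2(63) = 5.9773

Case 1: c = 4 < log_2(63) = 5.9773
T(n) = O(n^(log_2 63))

For T(n) = 63T(n/2) + O(n^4): log_2(63) = 5.9773. This is Case 1 of the Master Theorem (c < log_b(a), work dominated by leaves), giving O(n^(log_2 63)).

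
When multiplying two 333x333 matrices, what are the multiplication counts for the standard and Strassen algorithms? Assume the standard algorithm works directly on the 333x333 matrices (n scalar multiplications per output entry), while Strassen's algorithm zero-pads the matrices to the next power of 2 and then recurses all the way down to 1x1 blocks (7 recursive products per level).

Matrix multiplication for 333x333 matrices:

Strassen's algorithm requires power-of-2 dimensions. Pad 333x333 to 512x512 (next power of 2).

Standard algorithm: 333^3 = 36926037 multiplications
Strassen's algorithm: 7^(log2(512)) = 7^9 = 40353607 multiplications
Difference: 36926037 - 40353607 = -3427570 (Strassen uses MORE here due to padding overhead — for small or just-over-power-of-2 n, padding can outweigh the per-level savings)

Standard: 36926037 multiplications (333^3). Strassen: 40353607 multiplications (7^9, after padding to 512x512). Strassen reduces 8 recursive multiplications to 7 at each level.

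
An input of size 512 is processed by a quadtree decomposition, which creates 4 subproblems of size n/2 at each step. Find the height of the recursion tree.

For divide and conquer with division factor 2:

Problem sizes at each level:
Level 0: 512
Level 1: 256
Level 2: 128
Level 3: 64
Level 4: 32
Level 5: 16
Level 6: 8
Level 7: 4
Level 8: 2
Level 9: 1

The root is level 0 and the size-1 base case is level 9 (the tree spans levels 0 through 9, i.e. 10 levels counting the root), so the depth is the number of divisions: log_2(512) = 9

The recursion tree depth is log_2(512) = 9. At each level, the problem size is divided by 2, so it takes 9 divisions to reduce to a base case of size 1. The algorithm makes 4 recursive calls at each level.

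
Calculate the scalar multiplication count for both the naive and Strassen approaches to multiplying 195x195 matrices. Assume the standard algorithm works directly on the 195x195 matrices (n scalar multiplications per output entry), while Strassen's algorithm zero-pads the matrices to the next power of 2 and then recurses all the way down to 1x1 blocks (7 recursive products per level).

Matrix multiplication for 195x195 matrices:

Strassen's algorithm requires power-of-2 dimensions. Pad 195x195 to 256x256 (next power of 2).

Standard algorithm: 195^3 = 7414875 multiplications
Strassen's algorithm: 7^(log2(256)) = 7^8 = 5764801 multiplications
Savings: 7414875 - 5764801 = 1650074 multiplications

Standard: 7414875 multiplications (195^3). Strassen: 5764801 multiplications (7^8, after padding to 256x256). Strassen reduces 8 recursive multiplications to 7 at each level.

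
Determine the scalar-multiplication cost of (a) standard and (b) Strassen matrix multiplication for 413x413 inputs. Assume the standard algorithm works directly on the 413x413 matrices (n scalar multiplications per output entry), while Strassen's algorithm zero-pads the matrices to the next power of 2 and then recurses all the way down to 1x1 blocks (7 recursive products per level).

Matrix multiplication for 413x413 matrices:

Strassen's algorithm requires power-of-2 dimensions. Pad 413x413 to 512x512 (next power of 2).

Standard algorithm: 413^3 = 70444997 multiplications
Strassen's algorithm: 7^(log2(512)) = 7^9 = 40353607 multiplications
Savings: 70444997 - 40353607 = 30091390 multiplications

Standard: 70444997 multiplications (413^3). Strassen: 40353607 multiplications (7^9, after padding to 512x512). Strassen reduces 8 recursive multiplications to 7 at each level.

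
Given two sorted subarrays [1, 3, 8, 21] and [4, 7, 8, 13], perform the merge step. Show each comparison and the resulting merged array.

Merging process:

Compare 1 vs 4: take 1 from left. Merged: [1]
Compare 3 vs 4: take 3 from left. Merged: [1, 3]
Compare 8 vs 4: take 4 from right. Merged: [1, 3, 4]
Compare 8 vs 7: take 7 from right. Merged: [1, 3, 4, 7]
Compare 8 vs 8: take 8 from left. Merged: [1, 3, 4, 7, 8]
Compare 21 vs 8: take 8 from right. Merged: [1, 3, 4, 7, 8, 8]
Compare 21 vs 13: take 13 from right. Merged: [1, 3, 4, 7, 8, 8, 13]
Append remaining from left: [21]. Merged: [1, 3, 4, 7, 8, 8, 13, 21]

Final merged array: [1, 3, 4, 7, 8, 8, 13, 21]
Total comparisons: 7

The merged array is [1, 3, 4, 7, 8, 8, 13, 21], requiring 7 comparisons. The merge step runs in O(n) time where n is the total number of elements.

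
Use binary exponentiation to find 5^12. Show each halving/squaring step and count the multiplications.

Computing 5^12 by squaring (build up from 5^1; each line after the first costs one multiplication):

5^1 = 5
5^2 = (5^1)^2 = 5^2 = 25
5^3 = 5 * 5^2 = 5 * 25 = 125
5^6 = (5^3)^2 = 125^2 = 15625
5^12 = (5^6)^2 = 15625^2 = 244140625

Result: 244140625
Multiplications needed: 4 (4 lines after 5^1)

5^12 = 244140625. Using exponentiation by squaring, this requires 4 multiplications. The key idea: if the exponent is even, square the half-power; if odd, multiply by the base once.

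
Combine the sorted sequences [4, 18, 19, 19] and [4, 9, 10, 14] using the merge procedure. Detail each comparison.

Merging process:

Compare 4 vs 4: take 4 from left. Merged: [4]
Compare 18 vs 4: take 4 from right. Merged: [4, 4]
Compare 18 vs 9: take 9 from right. Merged: [4, 4, 9]
Compare 18 vs 10: take 10 from right. Merged: [4, 4, 9, 10]
Compare 18 vs 14: take 14 from right. Merged: [4, 4, 9, 10, 14]
Append remaining from left: [18, 19, 19]. Merged: [4, 4, 9, 10, 14, 18, 19, 19]

Final merged array: [4, 4, 9, 10, 14, 18, 19, 19]
Total comparisons: 5

The merged array is [4, 4, 9, 10, 14, 18, 19, 19], requiring 5 comparisons. The merge step runs in O(n) time where n is the total number of elements.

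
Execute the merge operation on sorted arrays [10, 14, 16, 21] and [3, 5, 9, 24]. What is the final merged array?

Merging process:

Compare 10 vs 3: take 3 from right. Merged: [3]
Compare 10 vs 5: take 5 from right. Merged: [3, 5]
Compare 10 vs 9: take 9 from right. Merged: [3, 5, 9]
Compare 10 vs 24: take 10 from left. Merged: [3, 5, 9, 10]
Compare 14 vs 24: take 14 from left. Merged: [3, 5, 9, 10, 14]
Compare 16 vs 24: take 16 from left. Merged: [3, 5, 9, 10, 14, 16]
Compare 21 vs 24: take 21 from left. Merged: [3, 5, 9, 10, 14, 16, 21]
Append remaining from right: [24]. Merged: [3, 5, 9, 10, 14, 16, 21, 24]

Final merged array: [3, 5, 9, 10, 14, 16, 21, 24]
Total comparisons: 7

The merged array is [3, 5, 9, 10, 14, 16, 21, 24], requiring 7 comparisons. The merge step runs in O(n) time where n is the total number of elements.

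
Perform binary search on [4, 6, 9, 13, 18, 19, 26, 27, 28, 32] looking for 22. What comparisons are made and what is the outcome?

Binary search for 22 in [4, 6, 9, 13, 18, 19, 26, 27, 28, 32]:

lo=0, hi=9, mid=4, arr[mid]=18 -> 18 < 22, search right half
lo=5, hi=9, mid=7, arr[mid]=27 -> 27 > 22, search left half
lo=5, hi=6, mid=5, arr[mid]=19 -> 19 < 22, search right half
lo=6, hi=6, mid=6, arr[mid]=26 -> 26 > 22, search left half
lo=6 > hi=5, target 22 not found

Binary search determines that 22 is not in the array after 4 comparisons. The search space was exhausted without finding the target.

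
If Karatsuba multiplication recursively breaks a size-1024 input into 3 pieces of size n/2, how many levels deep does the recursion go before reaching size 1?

For divide and conquer with division factor 2:

Problem sizes at each level:
Level 0: 1024
Level 1: 512
Level 2: 256
Level 3: 128
Level 4: 64
Level 5: 32
Level 6: 16
Level 7: 8
Level 8: 4
Level 9: 2
Level 10: 1

The root is level 0 and the size-1 base case is level 10 (the tree spans levels 0 through 10, i.e. 11 levels counting the root), so the depth is the number of divisions: log_2(1024) = 10

The recursion tree depth is log_2(1024) = 10. At each level, the problem size is divided by 2, so it takes 10 divisions to reduce to a base case of size 1. The algorithm makes 3 recursive calls at each level.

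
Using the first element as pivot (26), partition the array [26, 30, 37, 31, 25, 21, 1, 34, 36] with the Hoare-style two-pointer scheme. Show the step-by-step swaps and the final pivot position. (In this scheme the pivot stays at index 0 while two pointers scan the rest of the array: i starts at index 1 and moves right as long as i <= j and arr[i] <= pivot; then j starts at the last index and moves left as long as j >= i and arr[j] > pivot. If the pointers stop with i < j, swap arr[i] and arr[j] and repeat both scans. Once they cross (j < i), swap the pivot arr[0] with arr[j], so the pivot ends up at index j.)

Hoare-style two-pointer partition with pivot = 26:

Initial array: [26, 30, 37, 31, 25, 21, 1, 34, 36]

Pointers start at i = 1, j = 8.
i stops at index 1 (arr[1]=30 > 26), j stops at index 6 (arr[6]=1 <= 26): swap arr[1] and arr[6], array becomes [26, 1, 37, 31, 25, 21, 30, 34, 36]
i stops at index 2 (arr[2]=37 > 26), j stops at index 5 (arr[5]=21 <= 26): swap arr[2] and arr[5], array becomes [26, 1, 21, 31, 25, 37, 30, 34, 36]
i stops at index 3 (arr[3]=31 > 26), j stops at index 4 (arr[4]=25 <= 26): swap arr[3] and arr[4], array becomes [26, 1, 21, 25, 31, 37, 30, 34, 36]
i ends at 4, j ends at 3: the pointers have crossed (j < i), so scanning stops.

Swap pivot arr[0] with arr[3] to place pivot at position 3: [25, 1, 21, 26, 31, 37, 30, 34, 36]
Pivot position: 3

After partitioning with pivot 26, the array becomes [25, 1, 21, 26, 31, 37, 30, 34, 36]. The pivot is placed at index 3. All elements to the left of the pivot are <= 26, and all elements to the right are > 26.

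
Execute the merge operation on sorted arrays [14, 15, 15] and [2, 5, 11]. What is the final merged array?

Merging process:

Compare 14 vs 2: take 2 from right. Merged: [2]
Compare 14 vs 5: take 5 from right. Merged: [2, 5]
Compare 14 vs 11: take 11 from right. Merged: [2, 5, 11]
Append remaining from left: [14, 15, 15]. Merged: [2, 5, 11, 14, 15, 15]

Final merged array: [2, 5, 11, 14, 15, 15]
Total comparisons: 3

The merged array is [2, 5, 11, 14, 15, 15], requiring 3 comparisons. The merge step runs in O(n) time where n is the total number of elements.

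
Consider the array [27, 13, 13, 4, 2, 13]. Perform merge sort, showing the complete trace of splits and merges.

Merge sort trace:

Split: [27, 13, 13, 4, 2, 13] -> [27, 13, 13] and [4, 2, 13]
  Split: [27, 13, 13] -> [27] and [13, 13]
    Split: [13, 13] -> [13] and [13]
    Merge: [13] + [13] -> [13, 13]
  Merge: [27] + [13, 13] -> [13, 13, 27]
  Split: [4, 2, 13] -> [4] and [2, 13]
    Split: [2, 13] -> [2] and [13]
    Merge: [2] + [13] -> [2, 13]
  Merge: [4] + [2, 13] -> [2, 4, 13]
Merge: [13, 13, 27] + [2, 4, 13] -> [2, 4, 13, 13, 13, 27]

Final sorted array: [2, 4, 13, 13, 13, 27]

The merge sort proceeds by recursively splitting the array and merging sorted halves.
After all merges, the sorted array is [2, 4, 13, 13, 13, 27].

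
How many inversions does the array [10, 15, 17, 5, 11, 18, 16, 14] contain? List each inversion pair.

Finding inversions in [10, 15, 17, 5, 11, 18, 16, 14]:

(0, 3): arr[0]=10 > arr[3]=5
(1, 3): arr[1]=15 > arr[3]=5
(1, 4): arr[1]=15 > arr[4]=11
(1, 7): arr[1]=15 > arr[7]=14
(2, 3): arr[2]=17 > arr[3]=5
(2, 4): arr[2]=17 > arr[4]=11
(2, 6): arr[2]=17 > arr[6]=16
(2, 7): arr[2]=17 > arr[7]=14
(5, 6): arr[5]=18 > arr[6]=16
(5, 7): arr[5]=18 > arr[7]=14
(6, 7): arr[6]=16 > arr[7]=14

Total inversions: 11

The array has 11 inversion(s): (0,3), (1,3), (1,4), (1,7), (2,3), (2,4), (2,6), (2,7), (5,6), (5,7), (6,7). Each pair (i,j) satisfies i < j and arr[i] > arr[j].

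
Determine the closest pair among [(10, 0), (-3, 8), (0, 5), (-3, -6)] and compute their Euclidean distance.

Computing all pairwise distances among 4 points:

d((10, 0), (-3, 8)) = 15.2643
d((10, 0), (0, 5)) = 11.1803
d((10, 0), (-3, -6)) = 14.3178
d((-3, 8), (0, 5)) = 4.2426 <-- minimum
d((-3, 8), (-3, -6)) = 14.0
d((0, 5), (-3, -6)) = 11.4018

Closest pair: (-3, 8) and (0, 5) with distance 4.2426

The closest pair is (-3, 8) and (0, 5) with Euclidean distance 4.2426. For 4 points, brute-force pairwise comparison is shown above. For large n, the divide-and-conquer algorithm (sort by x, recurse on halves, check the dividing strip) achieves O(n log n).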